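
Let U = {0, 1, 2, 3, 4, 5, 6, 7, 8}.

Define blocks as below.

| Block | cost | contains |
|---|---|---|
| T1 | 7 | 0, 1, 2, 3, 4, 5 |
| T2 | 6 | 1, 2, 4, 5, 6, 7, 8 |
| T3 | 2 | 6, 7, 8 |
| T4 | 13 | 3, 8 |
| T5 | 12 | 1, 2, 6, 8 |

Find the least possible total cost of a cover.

T1, T3 together cover every item (T1 ∪ T3 = {0, 1, 2, 3, 4, 5, 6, 7, 8}); total cost 7 + 2 = 9.
No covering selection has total cost below 9.

9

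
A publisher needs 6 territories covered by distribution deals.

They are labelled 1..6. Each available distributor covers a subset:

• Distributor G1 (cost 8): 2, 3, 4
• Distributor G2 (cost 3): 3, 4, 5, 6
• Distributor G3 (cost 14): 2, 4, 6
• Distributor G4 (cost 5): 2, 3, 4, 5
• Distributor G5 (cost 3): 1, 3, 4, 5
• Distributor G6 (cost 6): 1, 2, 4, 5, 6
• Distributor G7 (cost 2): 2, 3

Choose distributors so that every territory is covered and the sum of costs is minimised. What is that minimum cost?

G2, G5, G7 together cover every territory (G2 ∪ G5 ∪ G7 = {1, 2, 3, 4, 5, 6}); total cost 3 + 3 + 2 = 8.
No covering selection has total cost below 8.

8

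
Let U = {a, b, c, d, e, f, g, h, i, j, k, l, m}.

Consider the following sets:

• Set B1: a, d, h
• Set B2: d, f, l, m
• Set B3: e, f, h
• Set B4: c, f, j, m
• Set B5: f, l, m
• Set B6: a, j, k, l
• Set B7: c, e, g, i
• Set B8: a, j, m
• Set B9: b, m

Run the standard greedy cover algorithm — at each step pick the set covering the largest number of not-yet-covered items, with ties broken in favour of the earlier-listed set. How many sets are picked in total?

Greedy: pick B2 (covers 4 new) → pick B7 (covers 4 new) → pick B6 (covers 3 new) → pick B1 (covers 1 new) → pick B9 (covers 1 new). Total picks: 5.

5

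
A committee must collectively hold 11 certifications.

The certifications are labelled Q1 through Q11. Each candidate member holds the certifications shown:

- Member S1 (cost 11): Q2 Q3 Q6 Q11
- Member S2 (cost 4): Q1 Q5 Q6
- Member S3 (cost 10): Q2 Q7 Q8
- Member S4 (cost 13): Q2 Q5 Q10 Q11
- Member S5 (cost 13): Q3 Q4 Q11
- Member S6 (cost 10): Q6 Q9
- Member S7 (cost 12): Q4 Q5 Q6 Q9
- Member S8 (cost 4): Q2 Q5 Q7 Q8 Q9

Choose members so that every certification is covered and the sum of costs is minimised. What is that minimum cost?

34

S2, S4, S5, S8 together cover every certification (S2 ∪ S4 ∪ S5 ∪ S8 = {Q1, Q2, Q3, Q4, Q5, Q6, Q7, Q8, Q9, Q10, Q11}); total cost 4 + 13 + 13 + 4 = 34.
No covering selection has total cost below 34.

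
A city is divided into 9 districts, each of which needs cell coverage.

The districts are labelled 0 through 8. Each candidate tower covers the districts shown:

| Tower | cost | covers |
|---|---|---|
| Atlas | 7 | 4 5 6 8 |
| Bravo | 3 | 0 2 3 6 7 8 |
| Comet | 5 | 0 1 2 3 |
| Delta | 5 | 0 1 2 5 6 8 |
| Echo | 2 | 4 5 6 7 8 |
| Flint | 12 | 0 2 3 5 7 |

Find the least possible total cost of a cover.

7

Comet, Echo together cover every district (Comet ∪ Echo = {0, 1, 2, 3, 4, 5, 6, 7, 8}); total cost 5 + 2 = 7.
The greedy pick Echo, Bravo, Comet costs 10; no covering selection beats 7.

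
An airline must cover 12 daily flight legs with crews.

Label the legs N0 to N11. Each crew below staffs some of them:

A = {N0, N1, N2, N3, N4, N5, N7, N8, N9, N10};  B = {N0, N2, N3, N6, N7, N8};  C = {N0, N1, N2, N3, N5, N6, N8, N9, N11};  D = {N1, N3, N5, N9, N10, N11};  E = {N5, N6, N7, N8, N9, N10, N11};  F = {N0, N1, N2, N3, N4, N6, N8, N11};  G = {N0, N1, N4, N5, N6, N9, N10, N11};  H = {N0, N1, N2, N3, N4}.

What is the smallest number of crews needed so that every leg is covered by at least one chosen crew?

2

Take {E, H}. Their union is {N0, N1, N2, N3, N4, N5, N6, N7, N8, N9, N10, N11}, which is all 12 legs.
No single crew has all 12 legs (the largest, A, has 10), so 2 is optimal.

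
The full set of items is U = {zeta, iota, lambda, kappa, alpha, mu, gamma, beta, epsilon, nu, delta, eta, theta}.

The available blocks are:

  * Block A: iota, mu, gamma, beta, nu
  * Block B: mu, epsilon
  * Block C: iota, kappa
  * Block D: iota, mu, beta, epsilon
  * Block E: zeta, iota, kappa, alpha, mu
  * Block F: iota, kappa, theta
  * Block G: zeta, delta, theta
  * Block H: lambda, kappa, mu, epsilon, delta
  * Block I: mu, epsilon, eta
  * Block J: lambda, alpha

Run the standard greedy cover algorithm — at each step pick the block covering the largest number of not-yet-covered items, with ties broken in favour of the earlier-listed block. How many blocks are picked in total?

Greedy: pick A (covers 5 new) → pick H (covers 4 new) → pick E (covers 2 new) → pick F (covers 1 new) → pick I (covers 1 new). Total picks: 5.

5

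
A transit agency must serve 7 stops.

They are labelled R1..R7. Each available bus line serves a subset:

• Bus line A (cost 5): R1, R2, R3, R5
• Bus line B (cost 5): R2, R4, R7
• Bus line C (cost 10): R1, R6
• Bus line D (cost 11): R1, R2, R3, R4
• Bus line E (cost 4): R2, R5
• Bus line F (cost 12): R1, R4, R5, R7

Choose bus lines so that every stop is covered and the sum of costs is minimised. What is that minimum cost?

20

A, B, C together cover every stop (A ∪ B ∪ C = {R1, R2, R3, R4, R5, R6, R7}); total cost 5 + 5 + 10 = 20.
No covering selection has total cost below 20.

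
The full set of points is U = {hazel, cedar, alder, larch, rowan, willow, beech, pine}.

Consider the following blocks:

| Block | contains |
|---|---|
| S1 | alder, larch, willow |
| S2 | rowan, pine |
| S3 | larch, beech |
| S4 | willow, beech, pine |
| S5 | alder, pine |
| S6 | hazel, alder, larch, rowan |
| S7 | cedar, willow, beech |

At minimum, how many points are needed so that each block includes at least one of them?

3

The 3 points {cedar, larch, pine} hit every block.
No choice of 2 points meets every block, so 3 is the minimum.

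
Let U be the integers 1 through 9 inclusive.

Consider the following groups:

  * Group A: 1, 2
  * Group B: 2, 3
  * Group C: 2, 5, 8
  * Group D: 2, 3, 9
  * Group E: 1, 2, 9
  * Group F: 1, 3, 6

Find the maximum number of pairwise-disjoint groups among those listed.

2

C, F are pairwise disjoint (C={2,5,8}; F={1,3,6}).
Every remaining group overlaps one of these, and no 3 of the listed groups are pairwise disjoint, so 2 is the maximum.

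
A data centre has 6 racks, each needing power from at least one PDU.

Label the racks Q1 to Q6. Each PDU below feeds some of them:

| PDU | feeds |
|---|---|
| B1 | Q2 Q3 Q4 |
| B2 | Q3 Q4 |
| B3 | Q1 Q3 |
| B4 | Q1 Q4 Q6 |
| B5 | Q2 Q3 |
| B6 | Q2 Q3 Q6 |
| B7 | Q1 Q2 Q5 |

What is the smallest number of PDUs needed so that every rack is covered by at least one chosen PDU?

3

B2 and B4 and B7 together: B2 ∪ B4 ∪ B7 = {Q1, Q2, Q3, Q4, Q5, Q6} — every rack is covered.
Only B7 contains Q5, so B7 is forced; the remaining 3 racks need at least 2 more PDUs (each remaining PDU adds at most 2) — so at least 3 PDUs are needed, and 3 is optimal.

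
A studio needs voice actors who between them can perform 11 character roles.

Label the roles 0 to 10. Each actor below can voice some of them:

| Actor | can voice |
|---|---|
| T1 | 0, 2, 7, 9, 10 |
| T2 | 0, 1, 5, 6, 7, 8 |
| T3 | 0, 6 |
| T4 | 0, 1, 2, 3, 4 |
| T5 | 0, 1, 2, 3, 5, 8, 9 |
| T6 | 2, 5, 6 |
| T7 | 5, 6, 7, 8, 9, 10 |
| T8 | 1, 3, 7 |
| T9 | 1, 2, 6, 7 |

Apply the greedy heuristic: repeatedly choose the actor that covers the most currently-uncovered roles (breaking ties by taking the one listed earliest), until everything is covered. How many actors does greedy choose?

Greedy: pick T5 (covers 7 new) → pick T7 (covers 3 new) → pick T4 (covers 1 new). Total picks: 3.
(The true minimum cover uses only 2 actors, so greedy is not optimal here.)

3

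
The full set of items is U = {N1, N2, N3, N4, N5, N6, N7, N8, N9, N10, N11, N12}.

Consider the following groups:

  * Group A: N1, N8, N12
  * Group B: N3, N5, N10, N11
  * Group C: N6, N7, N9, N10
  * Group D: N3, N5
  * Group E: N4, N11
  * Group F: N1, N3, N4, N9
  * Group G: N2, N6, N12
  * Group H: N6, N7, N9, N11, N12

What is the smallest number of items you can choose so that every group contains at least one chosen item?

T = {N3, N9, N11, N12} meets every group (each contains at least one member of T), and |T| = 4.
The groups A, C, D, E are pairwise disjoint, so any hitting set needs a separate item for each — at least 4. Hence 4 is optimal.

4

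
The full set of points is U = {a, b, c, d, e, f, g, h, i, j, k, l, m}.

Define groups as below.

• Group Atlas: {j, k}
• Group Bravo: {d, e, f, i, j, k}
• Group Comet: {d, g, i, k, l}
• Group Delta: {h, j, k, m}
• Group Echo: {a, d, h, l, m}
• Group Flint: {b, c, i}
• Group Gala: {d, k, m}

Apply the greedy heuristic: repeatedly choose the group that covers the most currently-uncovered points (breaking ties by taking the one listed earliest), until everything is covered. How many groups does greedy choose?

Greedy: pick Bravo (covers 6 new) → pick Echo (covers 4 new) → pick Flint (covers 2 new) → pick Comet (covers 1 new). Total picks: 4.

4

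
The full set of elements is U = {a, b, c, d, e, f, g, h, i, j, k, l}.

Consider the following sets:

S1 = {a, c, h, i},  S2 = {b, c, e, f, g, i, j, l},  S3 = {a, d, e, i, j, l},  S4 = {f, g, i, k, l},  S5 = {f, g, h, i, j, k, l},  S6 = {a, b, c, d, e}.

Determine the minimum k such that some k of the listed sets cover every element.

2

S5 and S6 together: S5 ∪ S6 = {a, b, c, d, e, f, g, h, i, j, k, l} — every element is covered.
No single set has all 12 elements (the largest, S2, has 8), so 2 is optimal.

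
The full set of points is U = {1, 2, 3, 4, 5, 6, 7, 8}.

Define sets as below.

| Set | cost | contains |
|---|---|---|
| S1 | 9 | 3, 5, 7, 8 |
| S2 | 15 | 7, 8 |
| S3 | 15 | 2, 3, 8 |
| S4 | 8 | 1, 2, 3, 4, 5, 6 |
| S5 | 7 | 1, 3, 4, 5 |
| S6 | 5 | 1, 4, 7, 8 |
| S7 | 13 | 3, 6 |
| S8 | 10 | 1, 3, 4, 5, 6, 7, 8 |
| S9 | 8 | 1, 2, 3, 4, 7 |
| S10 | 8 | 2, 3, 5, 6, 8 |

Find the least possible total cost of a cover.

13

S6, S10 together cover every point (S6 ∪ S10 = {1, 2, 3, 4, 5, 6, 7, 8}); total cost 5 + 8 = 13.
No covering selection has total cost below 13.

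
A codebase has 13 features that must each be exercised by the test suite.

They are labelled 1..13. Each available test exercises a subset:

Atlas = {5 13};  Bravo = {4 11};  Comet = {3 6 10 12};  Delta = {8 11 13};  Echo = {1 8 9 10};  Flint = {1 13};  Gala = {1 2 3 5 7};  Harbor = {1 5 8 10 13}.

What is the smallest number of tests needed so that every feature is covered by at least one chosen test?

5

Take {Atlas, Bravo, Comet, Echo, Gala}. Their union is {1, 2, 3, 4, 5, 6, 7, 8, 9, 10, 11, 12, 13}, which is all 13 features.
No 4 of the 8 tests cover everything (all 70 combinations miss at least one feature), so 5 is optimal.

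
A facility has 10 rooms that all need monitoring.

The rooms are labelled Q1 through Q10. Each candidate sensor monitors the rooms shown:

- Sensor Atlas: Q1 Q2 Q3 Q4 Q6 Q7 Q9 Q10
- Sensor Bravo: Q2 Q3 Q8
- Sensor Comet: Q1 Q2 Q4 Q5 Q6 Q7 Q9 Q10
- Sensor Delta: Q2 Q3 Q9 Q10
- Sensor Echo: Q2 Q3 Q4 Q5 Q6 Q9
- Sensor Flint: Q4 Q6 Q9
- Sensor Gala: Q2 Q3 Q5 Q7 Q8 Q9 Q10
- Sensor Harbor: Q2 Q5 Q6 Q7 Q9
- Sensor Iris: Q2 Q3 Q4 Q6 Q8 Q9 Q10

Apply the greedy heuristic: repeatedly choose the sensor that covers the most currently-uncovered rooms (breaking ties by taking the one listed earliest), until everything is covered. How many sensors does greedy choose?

Greedy: pick Atlas (covers 8 new) → pick Gala (covers 2 new). Total picks: 2.

2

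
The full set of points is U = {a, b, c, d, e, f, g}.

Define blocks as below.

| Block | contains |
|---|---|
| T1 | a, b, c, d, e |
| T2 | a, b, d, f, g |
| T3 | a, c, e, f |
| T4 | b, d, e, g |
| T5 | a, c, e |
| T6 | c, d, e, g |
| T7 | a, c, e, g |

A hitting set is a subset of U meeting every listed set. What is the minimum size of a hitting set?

2

H = {a, d} meets every block (each contains at least one member of H), and |H| = 2.
No single point lies in every block, so at least 2 are needed and 2 is optimal.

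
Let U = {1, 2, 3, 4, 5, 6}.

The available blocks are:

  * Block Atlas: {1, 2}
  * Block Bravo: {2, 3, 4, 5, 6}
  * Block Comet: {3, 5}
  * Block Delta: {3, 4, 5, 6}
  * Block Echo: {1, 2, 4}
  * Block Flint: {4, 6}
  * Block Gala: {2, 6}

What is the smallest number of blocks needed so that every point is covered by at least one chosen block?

Delta and Echo together: Delta ∪ Echo = {1, 2, 3, 4, 5, 6} — every point is covered.
No single block has all 6 points (the largest, Bravo, has 5), so 2 is optimal.

2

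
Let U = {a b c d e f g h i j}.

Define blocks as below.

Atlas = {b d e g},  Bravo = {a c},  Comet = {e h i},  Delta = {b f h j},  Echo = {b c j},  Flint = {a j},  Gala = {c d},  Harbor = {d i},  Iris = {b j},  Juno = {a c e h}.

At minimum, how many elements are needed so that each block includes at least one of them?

Take T = {c, d, h, j}. Each listed block contains at least one of these, so T is a hitting set of size 4.
No choice of 3 elements meets every block, so 4 is the minimum.

4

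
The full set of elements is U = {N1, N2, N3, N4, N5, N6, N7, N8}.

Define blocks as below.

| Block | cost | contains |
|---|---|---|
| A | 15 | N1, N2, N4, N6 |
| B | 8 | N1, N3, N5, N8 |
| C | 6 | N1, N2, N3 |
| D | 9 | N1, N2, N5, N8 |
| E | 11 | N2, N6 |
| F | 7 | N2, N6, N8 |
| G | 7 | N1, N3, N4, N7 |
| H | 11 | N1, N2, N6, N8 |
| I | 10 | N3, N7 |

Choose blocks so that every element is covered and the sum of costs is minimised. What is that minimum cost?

B, F, G together cover every element (B ∪ F ∪ G = {N1, N2, N3, N4, N5, N6, N7, N8}); total cost 8 + 7 + 7 = 22.
No covering selection has total cost below 22.

22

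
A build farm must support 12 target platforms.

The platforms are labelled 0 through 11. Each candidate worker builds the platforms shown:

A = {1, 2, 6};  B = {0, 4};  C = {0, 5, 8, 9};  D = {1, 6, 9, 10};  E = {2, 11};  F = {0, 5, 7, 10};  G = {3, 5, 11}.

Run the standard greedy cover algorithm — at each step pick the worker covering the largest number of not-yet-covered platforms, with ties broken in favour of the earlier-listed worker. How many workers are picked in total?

5

Greedy: pick C (covers 4 new) → pick A (covers 3 new) → pick F (covers 2 new) → pick G (covers 2 new) → pick B (covers 1 new). Total picks: 5.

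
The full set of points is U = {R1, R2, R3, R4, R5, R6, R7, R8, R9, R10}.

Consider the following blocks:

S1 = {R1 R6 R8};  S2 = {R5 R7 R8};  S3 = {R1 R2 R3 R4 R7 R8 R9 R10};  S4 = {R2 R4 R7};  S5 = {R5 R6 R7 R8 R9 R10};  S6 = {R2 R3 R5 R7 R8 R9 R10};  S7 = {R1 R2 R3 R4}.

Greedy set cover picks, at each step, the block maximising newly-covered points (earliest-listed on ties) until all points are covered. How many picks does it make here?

2

Greedy: pick S3 (covers 8 new) → pick S5 (covers 2 new). Total picks: 2.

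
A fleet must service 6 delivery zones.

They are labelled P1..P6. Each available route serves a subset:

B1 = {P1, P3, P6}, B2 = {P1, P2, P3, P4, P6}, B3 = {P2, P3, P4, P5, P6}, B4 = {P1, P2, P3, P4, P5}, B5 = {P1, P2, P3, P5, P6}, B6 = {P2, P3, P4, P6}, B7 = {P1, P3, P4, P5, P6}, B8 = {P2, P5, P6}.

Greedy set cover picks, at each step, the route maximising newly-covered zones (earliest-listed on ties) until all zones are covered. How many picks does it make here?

2

Greedy: pick B2 (covers 5 new) → pick B3 (covers 1 new). Total picks: 2.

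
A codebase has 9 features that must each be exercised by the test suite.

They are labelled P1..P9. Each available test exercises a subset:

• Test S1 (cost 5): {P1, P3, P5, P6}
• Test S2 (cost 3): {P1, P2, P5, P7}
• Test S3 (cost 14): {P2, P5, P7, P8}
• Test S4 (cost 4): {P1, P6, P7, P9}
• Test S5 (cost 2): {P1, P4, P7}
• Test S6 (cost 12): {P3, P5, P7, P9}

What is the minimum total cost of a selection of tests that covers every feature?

S1, S3, S4, S5 together cover every feature (S1 ∪ S3 ∪ S4 ∪ S5 = {P1, P2, P3, P4, P5, P6, P7, P8, P9}); total cost 5 + 14 + 4 + 2 = 25.
The greedy pick S5, S2, S4, S1, S3 costs 28; no covering selection beats 25.

25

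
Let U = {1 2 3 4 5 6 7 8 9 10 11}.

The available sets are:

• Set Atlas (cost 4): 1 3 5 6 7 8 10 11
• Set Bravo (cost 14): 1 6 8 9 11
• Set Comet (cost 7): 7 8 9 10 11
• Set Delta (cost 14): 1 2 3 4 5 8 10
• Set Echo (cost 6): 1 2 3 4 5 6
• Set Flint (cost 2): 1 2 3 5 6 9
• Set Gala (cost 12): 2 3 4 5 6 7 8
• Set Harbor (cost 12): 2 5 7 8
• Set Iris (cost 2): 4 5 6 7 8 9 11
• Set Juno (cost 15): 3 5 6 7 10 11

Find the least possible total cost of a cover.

Atlas, Flint, Iris together cover every element (Atlas ∪ Flint ∪ Iris = {1, 2, 3, 4, 5, 6, 7, 8, 9, 10, 11}); total cost 4 + 2 + 2 = 8.
No covering selection has total cost below 8.

8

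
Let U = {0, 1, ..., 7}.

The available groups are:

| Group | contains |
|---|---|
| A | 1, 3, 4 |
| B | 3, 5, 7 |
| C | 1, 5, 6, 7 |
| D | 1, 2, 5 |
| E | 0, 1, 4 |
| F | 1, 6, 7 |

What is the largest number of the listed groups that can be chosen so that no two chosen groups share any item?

B, E are pairwise disjoint (B={3,5,7}; E={0,1,4}).
Every remaining group overlaps one of these, and no 3 of the listed groups are pairwise disjoint, so 2 is the maximum.

2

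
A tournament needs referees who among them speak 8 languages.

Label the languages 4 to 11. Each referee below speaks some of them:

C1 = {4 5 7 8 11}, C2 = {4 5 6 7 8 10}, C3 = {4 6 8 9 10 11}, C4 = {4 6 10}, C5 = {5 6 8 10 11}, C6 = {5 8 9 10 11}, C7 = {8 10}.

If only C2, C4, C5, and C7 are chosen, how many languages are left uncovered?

Union of C2, C4, C5, C7 = {4, 5, 6, 7, 8, 10, 11}.
Not covered: 9 — 1 language.

1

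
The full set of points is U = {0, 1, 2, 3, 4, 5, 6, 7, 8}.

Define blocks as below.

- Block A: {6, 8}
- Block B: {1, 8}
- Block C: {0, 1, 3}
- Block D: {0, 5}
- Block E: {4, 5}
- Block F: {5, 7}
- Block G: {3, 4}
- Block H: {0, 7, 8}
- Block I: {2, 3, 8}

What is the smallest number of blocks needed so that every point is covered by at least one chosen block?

Take {A, C, E, H, I}. Their union is {0, 1, 2, 3, 4, 5, 6, 7, 8}, which is all 9 points.
No 4 of the 9 blocks cover everything (all 126 combinations miss at least one point), so 5 is optimal.

5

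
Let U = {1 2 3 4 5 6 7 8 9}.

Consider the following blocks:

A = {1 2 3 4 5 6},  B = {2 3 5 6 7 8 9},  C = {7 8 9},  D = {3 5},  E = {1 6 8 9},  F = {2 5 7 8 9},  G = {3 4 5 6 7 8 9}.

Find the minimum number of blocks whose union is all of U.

A and G cover everything between them: the union {1, 2, 3, 4, 5, 6, 7, 8, 9} is all of U.
No single block has all 9 points (the largest, B, has 7), so 2 is optimal.

2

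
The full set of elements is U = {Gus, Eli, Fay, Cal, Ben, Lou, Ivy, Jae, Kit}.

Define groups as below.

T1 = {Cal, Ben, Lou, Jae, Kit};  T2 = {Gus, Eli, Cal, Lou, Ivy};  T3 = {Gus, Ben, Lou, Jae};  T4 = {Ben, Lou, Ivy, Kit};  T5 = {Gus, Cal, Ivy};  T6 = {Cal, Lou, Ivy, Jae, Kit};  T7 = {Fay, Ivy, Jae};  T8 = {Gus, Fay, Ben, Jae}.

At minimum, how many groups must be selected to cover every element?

3

T2 and T4 and T8 together: T2 ∪ T4 ∪ T8 = {Gus, Eli, Fay, Cal, Ben, Lou, Ivy, Jae, Kit} — every element is covered.
Only T2 contains Eli, so T2 is forced; the remaining 4 elements need at least 2 more groups (each remaining group adds at most 3) — so at least 3 groups are needed, and 3 is optimal.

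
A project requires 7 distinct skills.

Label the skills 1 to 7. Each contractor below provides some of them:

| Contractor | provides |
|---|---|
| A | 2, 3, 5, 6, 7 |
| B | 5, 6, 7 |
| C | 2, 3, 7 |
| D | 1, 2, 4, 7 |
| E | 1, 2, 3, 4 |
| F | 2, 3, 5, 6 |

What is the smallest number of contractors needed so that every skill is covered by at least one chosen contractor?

2

D and F together: D ∪ F = {1, 2, 3, 4, 5, 6, 7} — every skill is covered.
No single contractor has all 7 skills (the largest, A, has 5), so 2 is optimal.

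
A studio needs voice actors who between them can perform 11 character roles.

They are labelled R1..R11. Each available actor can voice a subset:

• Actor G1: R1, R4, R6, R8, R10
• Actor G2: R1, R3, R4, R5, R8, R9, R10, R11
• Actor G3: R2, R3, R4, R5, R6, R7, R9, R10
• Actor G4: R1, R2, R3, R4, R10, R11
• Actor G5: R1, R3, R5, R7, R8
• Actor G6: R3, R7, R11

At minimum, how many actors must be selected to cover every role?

2

G2 and G3 together: G2 ∪ G3 = {R1, R2, R3, R4, R5, R6, R7, R8, R9, R10, R11} — every role is covered.
No single actor has all 11 roles (the largest, G2, has 8), so 2 is optimal.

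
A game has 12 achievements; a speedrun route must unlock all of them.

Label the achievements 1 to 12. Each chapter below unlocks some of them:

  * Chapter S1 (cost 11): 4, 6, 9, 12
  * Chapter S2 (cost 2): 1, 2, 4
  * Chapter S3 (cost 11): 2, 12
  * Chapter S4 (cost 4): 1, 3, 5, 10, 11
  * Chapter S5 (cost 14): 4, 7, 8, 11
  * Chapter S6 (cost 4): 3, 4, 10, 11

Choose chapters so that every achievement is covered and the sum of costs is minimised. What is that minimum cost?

31

S1, S2, S4, S5 together cover every achievement (S1 ∪ S2 ∪ S4 ∪ S5 = {1, 2, 3, 4, 5, 6, 7, 8, 9, 10, 11, 12}); total cost 11 + 2 + 4 + 14 = 31.
No covering selection has total cost below 31.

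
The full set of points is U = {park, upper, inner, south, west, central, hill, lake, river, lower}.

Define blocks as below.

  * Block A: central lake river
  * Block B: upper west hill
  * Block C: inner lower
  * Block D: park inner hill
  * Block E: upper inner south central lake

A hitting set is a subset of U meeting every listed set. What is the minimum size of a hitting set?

3

H = {inner, hill, lake} meets every block (each contains at least one member of H), and |H| = 3.
The blocks A, B, C are pairwise disjoint, so any hitting set needs a separate point for each — at least 3. Hence 3 is optimal.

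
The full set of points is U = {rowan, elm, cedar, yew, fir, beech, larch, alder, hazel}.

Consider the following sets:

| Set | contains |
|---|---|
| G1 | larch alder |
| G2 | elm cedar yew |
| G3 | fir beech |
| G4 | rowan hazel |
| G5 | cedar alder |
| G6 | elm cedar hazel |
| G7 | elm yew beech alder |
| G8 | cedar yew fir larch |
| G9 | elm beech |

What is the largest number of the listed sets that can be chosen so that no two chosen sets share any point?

G1, G2, G3, G4 are pairwise disjoint (G1={larch,alder}; G2={elm,cedar,yew}; G3={fir,beech}; G4={rowan,hazel}).
Every remaining set overlaps one of these, and no 5 of the listed sets are pairwise disjoint, so 4 is the maximum.

4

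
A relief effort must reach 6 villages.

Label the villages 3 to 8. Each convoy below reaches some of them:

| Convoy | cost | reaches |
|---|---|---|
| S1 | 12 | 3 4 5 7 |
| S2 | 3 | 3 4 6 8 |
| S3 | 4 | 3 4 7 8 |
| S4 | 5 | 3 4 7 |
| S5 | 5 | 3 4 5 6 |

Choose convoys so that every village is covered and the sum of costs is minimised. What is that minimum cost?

S3, S5 together cover every village (S3 ∪ S5 = {3, 4, 5, 6, 7, 8}); total cost 4 + 5 = 9.
The greedy pick S2, S3, S5 costs 12; no covering selection beats 9.

9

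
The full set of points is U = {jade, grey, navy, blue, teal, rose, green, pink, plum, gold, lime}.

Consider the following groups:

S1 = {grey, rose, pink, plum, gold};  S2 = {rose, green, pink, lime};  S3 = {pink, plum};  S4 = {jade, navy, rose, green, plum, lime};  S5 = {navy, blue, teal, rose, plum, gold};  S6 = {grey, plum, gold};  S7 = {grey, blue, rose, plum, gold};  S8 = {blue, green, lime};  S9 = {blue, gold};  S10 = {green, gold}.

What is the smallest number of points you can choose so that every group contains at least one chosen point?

3

H = {green, plum, gold} meets every group (each contains at least one member of H), and |H| = 3.
No choice of 2 points meets every group, so 3 is the minimum.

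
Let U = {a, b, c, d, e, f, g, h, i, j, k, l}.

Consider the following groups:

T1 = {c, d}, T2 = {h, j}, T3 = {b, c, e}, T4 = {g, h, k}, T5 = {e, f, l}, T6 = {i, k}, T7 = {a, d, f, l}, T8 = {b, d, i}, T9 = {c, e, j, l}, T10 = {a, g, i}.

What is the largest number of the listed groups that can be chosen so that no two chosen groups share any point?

4

T1, T2, T5, T6 are pairwise disjoint (T1={c,d}; T2={h,j}; T5={e,f,l}; T6={i,k}).
Every remaining group overlaps one of these, and no 5 of the listed groups are pairwise disjoint, so 4 is the maximum.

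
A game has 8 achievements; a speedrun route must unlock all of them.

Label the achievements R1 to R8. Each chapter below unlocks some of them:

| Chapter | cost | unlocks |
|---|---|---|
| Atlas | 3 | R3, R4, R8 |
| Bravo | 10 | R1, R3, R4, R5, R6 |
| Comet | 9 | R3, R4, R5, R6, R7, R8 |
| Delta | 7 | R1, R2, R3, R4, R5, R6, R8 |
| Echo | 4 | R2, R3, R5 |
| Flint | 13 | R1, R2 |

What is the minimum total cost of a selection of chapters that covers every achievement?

16

Comet, Delta together cover every achievement (Comet ∪ Delta = {R1, R2, R3, R4, R5, R6, R7, R8}); total cost 9 + 7 = 16.
The greedy pick Atlas, Delta, Comet costs 19; no covering selection beats 16.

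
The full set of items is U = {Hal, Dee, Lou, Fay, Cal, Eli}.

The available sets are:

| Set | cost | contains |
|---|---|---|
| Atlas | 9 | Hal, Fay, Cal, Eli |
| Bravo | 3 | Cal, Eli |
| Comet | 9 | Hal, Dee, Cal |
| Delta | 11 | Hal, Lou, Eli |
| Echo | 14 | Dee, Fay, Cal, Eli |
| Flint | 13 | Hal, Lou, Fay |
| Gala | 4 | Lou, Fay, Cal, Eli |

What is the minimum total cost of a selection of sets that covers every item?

Comet, Gala together cover every item (Comet ∪ Gala = {Hal, Dee, Lou, Fay, Cal, Eli}); total cost 9 + 4 = 13.
No covering selection has total cost below 13.

13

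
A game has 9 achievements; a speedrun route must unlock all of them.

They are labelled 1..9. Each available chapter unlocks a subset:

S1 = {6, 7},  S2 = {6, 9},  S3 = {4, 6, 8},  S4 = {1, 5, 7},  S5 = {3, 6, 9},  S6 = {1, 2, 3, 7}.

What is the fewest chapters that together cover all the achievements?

4

S3 and S4 and S5 and S6 together: S3 ∪ S4 ∪ S5 ∪ S6 = {1, 2, 3, 4, 5, 6, 7, 8, 9} — every achievement is covered.
No 3 of the 6 chapters cover everything (all 20 combinations miss at least one achievement), so 4 is optimal.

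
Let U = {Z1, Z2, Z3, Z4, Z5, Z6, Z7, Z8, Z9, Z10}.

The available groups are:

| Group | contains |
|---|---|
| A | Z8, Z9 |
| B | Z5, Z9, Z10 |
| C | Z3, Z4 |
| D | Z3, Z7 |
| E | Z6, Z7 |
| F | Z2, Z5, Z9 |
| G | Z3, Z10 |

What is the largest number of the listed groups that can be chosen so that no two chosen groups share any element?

3

B, C, E are pairwise disjoint (B={Z5,Z9,Z10}; C={Z3,Z4}; E={Z6,Z7}).
Every remaining group overlaps one of these, and no 4 of the listed groups are pairwise disjoint, so 3 is the maximum.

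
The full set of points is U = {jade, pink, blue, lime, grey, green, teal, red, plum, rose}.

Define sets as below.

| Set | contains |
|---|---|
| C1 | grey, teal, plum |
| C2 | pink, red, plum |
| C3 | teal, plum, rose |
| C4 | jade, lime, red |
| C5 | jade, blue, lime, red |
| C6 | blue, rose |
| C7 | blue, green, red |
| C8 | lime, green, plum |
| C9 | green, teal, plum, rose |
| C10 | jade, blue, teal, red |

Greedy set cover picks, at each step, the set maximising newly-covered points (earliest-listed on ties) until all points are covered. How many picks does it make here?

4

Greedy: pick C5 (covers 4 new) → pick C9 (covers 4 new) → pick C1 (covers 1 new) → pick C2 (covers 1 new). Total picks: 4.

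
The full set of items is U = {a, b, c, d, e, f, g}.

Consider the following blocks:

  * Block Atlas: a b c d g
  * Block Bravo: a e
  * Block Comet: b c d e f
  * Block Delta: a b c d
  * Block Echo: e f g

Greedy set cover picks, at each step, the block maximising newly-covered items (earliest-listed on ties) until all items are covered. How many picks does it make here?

Greedy: pick Atlas (covers 5 new) → pick Comet (covers 2 new). Total picks: 2.

2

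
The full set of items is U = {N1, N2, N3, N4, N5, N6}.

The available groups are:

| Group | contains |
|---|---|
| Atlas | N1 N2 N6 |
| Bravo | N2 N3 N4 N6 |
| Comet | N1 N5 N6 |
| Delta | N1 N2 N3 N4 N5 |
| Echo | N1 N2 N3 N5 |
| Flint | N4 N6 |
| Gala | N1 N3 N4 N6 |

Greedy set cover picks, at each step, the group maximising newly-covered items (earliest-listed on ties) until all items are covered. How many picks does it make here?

Greedy: pick Delta (covers 5 new) → pick Atlas (covers 1 new). Total picks: 2.

2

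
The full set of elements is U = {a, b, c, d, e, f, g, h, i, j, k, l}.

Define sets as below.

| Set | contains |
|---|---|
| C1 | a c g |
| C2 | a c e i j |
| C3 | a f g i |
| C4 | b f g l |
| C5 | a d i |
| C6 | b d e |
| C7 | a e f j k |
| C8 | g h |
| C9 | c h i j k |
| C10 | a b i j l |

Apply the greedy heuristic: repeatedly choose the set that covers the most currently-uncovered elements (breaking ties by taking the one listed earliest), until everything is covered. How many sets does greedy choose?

4

Greedy: pick C2 (covers 5 new) → pick C4 (covers 4 new) → pick C9 (covers 2 new) → pick C5 (covers 1 new). Total picks: 4.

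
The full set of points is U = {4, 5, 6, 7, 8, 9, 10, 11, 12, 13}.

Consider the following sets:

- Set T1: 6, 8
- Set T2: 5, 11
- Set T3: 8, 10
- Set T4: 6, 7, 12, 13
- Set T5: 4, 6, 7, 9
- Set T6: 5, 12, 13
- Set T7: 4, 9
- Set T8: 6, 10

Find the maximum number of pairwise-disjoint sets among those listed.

4

T2, T3, T4, T7 are pairwise disjoint (T2={5,11}; T3={8,10}; T4={6,7,12,13}; T7={4,9}).
Every remaining set overlaps one of these, and no 5 of the listed sets are pairwise disjoint, so 4 is the maximum.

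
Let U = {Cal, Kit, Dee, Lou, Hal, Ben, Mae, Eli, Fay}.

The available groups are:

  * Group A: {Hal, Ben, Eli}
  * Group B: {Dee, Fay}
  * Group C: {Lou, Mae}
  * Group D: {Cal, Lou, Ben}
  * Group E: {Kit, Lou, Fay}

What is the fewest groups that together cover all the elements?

5

Take {A, B, C, D, E}. Their union is {Cal, Kit, Dee, Lou, Hal, Ben, Mae, Eli, Fay}, which is all 9 elements.
No 4 of the 5 groups cover everything (all 5 combinations miss at least one element), so 5 is optimal.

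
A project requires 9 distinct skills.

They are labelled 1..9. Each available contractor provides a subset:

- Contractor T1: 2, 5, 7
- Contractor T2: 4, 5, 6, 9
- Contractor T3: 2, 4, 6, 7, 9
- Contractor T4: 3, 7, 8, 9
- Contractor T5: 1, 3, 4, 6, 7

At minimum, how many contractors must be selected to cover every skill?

T1 and T4 and T5 together: T1 ∪ T4 ∪ T5 = {1, 2, 3, 4, 5, 6, 7, 8, 9} — every skill is covered.
Only T5 contains 1, so T5 is forced; the remaining 4 skills need at least 2 more contractors (each remaining contractor adds at most 2) — so at least 3 contractors are needed, and 3 is optimal.

3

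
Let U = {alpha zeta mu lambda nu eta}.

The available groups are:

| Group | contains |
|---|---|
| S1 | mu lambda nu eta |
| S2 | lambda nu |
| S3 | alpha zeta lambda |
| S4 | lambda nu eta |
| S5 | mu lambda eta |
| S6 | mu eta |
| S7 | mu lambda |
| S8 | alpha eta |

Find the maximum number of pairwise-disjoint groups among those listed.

S7, S8 are pairwise disjoint (S7={mu,lambda}; S8={alpha,eta}).
Every remaining group overlaps one of these, and no 3 of the listed groups are pairwise disjoint, so 2 is the maximum.

2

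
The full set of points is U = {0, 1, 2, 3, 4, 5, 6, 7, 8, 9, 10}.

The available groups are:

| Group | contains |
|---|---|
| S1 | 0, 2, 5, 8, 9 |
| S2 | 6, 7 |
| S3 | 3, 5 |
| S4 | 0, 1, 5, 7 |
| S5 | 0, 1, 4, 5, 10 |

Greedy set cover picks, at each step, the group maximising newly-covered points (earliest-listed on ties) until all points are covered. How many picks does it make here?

Greedy: pick S1 (covers 5 new) → pick S5 (covers 3 new) → pick S2 (covers 2 new) → pick S3 (covers 1 new). Total picks: 4.

4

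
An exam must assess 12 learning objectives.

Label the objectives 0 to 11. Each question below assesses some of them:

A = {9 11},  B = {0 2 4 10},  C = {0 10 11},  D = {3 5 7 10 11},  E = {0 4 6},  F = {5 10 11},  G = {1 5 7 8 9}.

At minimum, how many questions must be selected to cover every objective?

Take {B, D, E, G}. Their union is {0, 1, 2, 3, 4, 5, 6, 7, 8, 9, 10, 11}, which is all 12 objectives.
Only D contains 3, so D is forced; the remaining 7 objectives need at least 3 more questions (each remaining question adds at most 3) — so at least 4 questions are needed, and 4 is optimal.

4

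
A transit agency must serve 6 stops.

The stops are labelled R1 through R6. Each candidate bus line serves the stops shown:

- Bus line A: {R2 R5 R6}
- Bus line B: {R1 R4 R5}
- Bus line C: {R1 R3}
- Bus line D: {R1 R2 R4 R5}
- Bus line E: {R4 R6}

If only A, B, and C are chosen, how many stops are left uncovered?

0

Union of A, B, C = {R1, R2, R3, R4, R5, R6} — that's every stop, so 0 are uncovered.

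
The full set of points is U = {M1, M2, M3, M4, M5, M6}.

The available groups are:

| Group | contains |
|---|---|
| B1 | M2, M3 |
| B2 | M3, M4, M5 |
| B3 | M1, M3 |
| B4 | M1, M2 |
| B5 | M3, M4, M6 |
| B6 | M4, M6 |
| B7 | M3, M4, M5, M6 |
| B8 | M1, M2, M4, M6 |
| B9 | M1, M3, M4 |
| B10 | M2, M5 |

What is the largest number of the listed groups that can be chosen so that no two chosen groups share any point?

B3, B6, B10 are pairwise disjoint (B3={M1,M3}; B6={M4,M6}; B10={M2,M5}).
Every remaining group overlaps one of these, and no 4 of the listed groups are pairwise disjoint, so 3 is the maximum.

3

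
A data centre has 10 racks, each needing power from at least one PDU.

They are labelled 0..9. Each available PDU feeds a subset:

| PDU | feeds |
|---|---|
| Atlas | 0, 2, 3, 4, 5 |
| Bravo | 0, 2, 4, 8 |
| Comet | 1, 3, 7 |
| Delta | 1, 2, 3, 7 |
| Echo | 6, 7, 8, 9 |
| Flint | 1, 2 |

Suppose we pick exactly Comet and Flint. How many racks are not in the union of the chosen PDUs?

Union of Comet, Flint = {1, 2, 3, 7}.
Not covered: 0, 4, 5, 6, 8, 9 — 6 racks.

6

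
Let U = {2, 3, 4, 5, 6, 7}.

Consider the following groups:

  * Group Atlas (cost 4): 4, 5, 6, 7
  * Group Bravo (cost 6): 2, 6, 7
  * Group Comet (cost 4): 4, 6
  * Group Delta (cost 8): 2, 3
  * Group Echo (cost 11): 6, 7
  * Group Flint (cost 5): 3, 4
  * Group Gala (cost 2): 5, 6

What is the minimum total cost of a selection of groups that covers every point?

12

Atlas, Delta together cover every point (Atlas ∪ Delta = {2, 3, 4, 5, 6, 7}); total cost 4 + 8 = 12.
No covering selection has total cost below 12.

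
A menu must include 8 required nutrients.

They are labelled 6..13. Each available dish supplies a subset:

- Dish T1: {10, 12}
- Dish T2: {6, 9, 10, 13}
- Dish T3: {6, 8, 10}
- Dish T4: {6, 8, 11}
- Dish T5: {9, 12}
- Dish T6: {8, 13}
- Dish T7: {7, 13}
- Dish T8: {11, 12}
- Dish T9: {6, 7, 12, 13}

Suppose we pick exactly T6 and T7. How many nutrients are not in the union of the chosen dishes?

5

Union of T6, T7 = {7, 8, 13}.
Not covered: 6, 9, 10, 11, 12 — 5 nutrients.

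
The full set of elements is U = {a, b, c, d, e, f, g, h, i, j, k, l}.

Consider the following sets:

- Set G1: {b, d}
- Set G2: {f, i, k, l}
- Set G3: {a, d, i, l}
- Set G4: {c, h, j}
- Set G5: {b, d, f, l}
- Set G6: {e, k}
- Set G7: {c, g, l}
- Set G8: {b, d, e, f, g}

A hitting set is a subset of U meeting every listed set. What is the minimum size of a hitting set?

The 3 elements {c, d, k} hit every set.
The sets G1, G4, G6 are pairwise disjoint, so any hitting set needs a separate element for each — at least 3. Hence 3 is optimal.

3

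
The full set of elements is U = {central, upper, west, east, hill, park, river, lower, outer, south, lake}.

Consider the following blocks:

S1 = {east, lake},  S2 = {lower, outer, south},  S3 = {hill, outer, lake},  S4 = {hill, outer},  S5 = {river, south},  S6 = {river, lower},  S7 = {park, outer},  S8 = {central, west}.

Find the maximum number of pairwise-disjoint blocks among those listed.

S1, S6, S7, S8 are pairwise disjoint (S1={east,lake}; S6={river,lower}; S7={park,outer}; S8={central,west}).
Every remaining block overlaps one of these, and no 5 of the listed blocks are pairwise disjoint, so 4 is the maximum.

4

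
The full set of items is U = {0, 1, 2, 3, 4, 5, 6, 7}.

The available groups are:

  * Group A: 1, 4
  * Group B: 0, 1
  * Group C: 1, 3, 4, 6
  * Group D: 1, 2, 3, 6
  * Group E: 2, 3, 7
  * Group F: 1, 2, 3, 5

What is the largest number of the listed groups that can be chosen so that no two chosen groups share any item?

2

A, E are pairwise disjoint (A={1,4}; E={2,3,7}).
Every remaining group overlaps one of these, and no 3 of the listed groups are pairwise disjoint, so 2 is the maximum.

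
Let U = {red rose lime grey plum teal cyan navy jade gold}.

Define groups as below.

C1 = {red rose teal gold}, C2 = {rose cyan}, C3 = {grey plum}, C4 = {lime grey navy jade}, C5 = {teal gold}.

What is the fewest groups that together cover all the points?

4

Take {C1, C2, C3, C4}. Their union is {red, rose, lime, grey, plum, teal, cyan, navy, jade, gold}, which is all 10 points.
No 3 of the 5 groups cover everything (all 10 combinations miss at least one point), so 4 is optimal.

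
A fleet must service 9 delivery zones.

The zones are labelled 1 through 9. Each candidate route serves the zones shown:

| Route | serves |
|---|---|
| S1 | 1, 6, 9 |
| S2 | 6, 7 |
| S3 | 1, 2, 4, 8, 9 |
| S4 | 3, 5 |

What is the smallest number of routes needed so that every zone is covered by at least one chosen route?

S2 and S3 and S4 together: S2 ∪ S3 ∪ S4 = {1, 2, 3, 4, 5, 6, 7, 8, 9} — every zone is covered.
Only S3 contains 2, so S3 is forced; the remaining 4 zones need at least 2 more routes (each remaining route adds at most 2) — so at least 3 routes are needed, and 3 is optimal.

3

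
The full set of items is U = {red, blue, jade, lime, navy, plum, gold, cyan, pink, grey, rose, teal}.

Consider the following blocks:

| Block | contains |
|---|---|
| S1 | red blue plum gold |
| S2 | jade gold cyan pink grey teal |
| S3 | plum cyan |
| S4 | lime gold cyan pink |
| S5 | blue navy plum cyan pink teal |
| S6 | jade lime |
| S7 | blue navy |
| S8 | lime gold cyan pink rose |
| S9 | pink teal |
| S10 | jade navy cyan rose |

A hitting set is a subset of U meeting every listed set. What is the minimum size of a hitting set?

4

H = {blue, jade, plum, pink} meets every block (each contains at least one member of H), and |H| = 4.
The blocks S3, S6, S7, S9 are pairwise disjoint, so any hitting set needs a separate item for each — at least 4. Hence 4 is optimal.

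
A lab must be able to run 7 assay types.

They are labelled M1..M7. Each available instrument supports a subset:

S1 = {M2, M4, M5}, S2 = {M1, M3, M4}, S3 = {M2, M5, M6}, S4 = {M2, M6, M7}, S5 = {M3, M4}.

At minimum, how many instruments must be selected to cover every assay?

Take {S1, S2, S4}. Their union is {M1, M2, M3, M4, M5, M6, M7}, which is all 7 assays.
Each instrument has at most 3 assays, and 2·3 = 6 < 7 — so at least 3 instruments are needed, and 3 is optimal.

3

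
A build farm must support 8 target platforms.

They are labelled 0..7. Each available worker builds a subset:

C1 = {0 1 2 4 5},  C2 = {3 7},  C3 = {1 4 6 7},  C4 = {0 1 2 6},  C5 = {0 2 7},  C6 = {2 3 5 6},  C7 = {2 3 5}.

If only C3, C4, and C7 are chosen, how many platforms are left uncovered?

Union of C3, C4, C7 = {0, 1, 2, 3, 4, 5, 6, 7} — that's every platform, so 0 are uncovered.

0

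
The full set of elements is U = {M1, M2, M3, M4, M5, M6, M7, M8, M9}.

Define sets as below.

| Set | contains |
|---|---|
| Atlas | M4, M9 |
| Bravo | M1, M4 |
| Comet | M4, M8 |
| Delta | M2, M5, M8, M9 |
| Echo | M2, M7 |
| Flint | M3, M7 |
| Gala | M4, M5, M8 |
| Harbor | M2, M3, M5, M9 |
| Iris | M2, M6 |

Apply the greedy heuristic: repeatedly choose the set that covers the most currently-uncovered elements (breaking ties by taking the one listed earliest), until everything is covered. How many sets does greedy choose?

Greedy: pick Delta (covers 4 new) → pick Bravo (covers 2 new) → pick Flint (covers 2 new) → pick Iris (covers 1 new). Total picks: 4.

4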